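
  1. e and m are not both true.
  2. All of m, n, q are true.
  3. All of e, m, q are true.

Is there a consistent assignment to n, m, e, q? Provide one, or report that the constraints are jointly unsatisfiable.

Case m = True:
  (1) with m=T forces e = False.
  Constraint (3) is violated (e=F) — contradiction.
Case m = False:
  Constraint (2) is violated (m=F) — contradiction.
Both cases fail — unsatisfiable.

No satisfying assignment exists.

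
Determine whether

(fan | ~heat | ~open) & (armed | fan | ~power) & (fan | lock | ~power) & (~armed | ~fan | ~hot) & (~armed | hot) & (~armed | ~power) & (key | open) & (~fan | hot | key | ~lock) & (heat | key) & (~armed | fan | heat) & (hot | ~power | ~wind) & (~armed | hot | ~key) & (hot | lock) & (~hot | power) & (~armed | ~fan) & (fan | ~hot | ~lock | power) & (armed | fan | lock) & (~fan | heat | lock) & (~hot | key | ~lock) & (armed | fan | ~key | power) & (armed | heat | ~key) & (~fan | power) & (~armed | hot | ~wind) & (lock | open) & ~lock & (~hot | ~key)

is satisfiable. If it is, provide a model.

hot=T, armed=F, wind=T, open=T, key=F, lock=F, fan=T, power=T, heat=T

Unit clause (~lock) forces lock = False.
In (hot | lock) only hot is left, so hot = True.
In (~hot | power) only power is left, so power = True.
In (lock | open) only open is left, so open = True.
In (~hot | ~key) only ~key is left, so key = False.
In (fan | lock | ~power) only fan is left, so fan = True.
In (~armed | ~fan | ~hot) only ~armed is left, so armed = False.
In (heat | key) only heat is left, so heat = True.
Set wind = True.
All clauses satisfied.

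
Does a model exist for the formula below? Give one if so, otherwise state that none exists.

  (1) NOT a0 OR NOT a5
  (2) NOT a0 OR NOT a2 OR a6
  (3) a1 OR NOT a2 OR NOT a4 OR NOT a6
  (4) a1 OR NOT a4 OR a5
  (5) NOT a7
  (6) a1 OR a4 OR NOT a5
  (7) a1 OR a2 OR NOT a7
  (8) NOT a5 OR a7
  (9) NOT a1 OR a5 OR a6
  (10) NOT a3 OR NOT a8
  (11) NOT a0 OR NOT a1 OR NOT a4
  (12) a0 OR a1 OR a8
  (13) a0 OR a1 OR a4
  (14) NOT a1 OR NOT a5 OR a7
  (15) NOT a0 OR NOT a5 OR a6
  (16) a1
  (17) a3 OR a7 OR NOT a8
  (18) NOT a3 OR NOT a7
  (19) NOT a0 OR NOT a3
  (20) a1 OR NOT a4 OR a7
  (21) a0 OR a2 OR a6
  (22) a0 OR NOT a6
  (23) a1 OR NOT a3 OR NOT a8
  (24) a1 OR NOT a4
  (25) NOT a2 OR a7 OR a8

Unit clause (NOT a7) forces a7 = False.
In (NOT a5 OR a7) only NOT a5 is left, so a5 = False.
Unit clause (a1) forces a1 = True.
In (NOT a1 OR a5 OR a6) only a6 is left, so a6 = True.
In (a0 OR NOT a6) only a0 is left, so a0 = True.
In (NOT a0 OR NOT a1 OR NOT a4) only NOT a4 is left, so a4 = False.
In (NOT a0 OR NOT a3) only NOT a3 is left, so a3 = False.
In (a3 OR a7 OR NOT a8) only NOT a8 is left, so a8 = False.
In (NOT a2 OR a7 OR a8) only NOT a2 is left, so a2 = False.
All clauses satisfied.

a0: True, a1: True, a2: False, a3: False, a4: False, a5: False, a6: True, a7: False, a8: False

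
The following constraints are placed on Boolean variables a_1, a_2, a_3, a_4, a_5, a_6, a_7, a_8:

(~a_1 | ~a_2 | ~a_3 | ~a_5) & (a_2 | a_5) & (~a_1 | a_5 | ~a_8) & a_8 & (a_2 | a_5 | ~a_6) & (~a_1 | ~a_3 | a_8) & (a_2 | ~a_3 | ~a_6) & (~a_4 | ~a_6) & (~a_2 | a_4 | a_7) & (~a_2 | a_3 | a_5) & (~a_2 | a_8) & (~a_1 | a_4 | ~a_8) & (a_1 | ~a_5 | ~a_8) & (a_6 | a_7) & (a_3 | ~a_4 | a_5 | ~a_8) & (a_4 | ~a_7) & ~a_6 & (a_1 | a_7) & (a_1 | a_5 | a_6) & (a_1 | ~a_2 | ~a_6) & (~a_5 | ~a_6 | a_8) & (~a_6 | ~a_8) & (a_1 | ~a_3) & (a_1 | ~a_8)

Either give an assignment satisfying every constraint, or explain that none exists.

Unit clause (a_8) forces a_8 = True.
Unit clause (~a_6) forces a_6 = False.
In (a_1 | ~a_8) only a_1 is left, so a_1 = True.
In (~a_1 | a_5 | ~a_8) only a_5 is left, so a_5 = True.
In (~a_1 | a_4 | ~a_8) only a_4 is left, so a_4 = True.
In (a_6 | a_7) only a_7 is left, so a_7 = True.
Set a_2 = True.
  then (~a_1 | ~a_2 | ~a_3 | ~a_5) forces a_3 = False.
All clauses satisfied.

a_1: True; a_2: True; a_3: False; a_4: True; a_5: True; a_6: False; a_7: True; a_8: True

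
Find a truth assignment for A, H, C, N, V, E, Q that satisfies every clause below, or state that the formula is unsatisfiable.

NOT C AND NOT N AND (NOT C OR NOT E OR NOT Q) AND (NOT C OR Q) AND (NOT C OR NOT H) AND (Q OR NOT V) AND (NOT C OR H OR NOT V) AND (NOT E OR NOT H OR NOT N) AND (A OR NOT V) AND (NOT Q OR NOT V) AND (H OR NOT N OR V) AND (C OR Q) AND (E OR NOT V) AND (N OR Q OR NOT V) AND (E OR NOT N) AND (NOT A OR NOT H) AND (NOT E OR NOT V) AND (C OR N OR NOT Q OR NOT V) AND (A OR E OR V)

Unit clause (NOT C) forces C = False.
Unit clause (NOT N) forces N = False.
In (C OR Q) only Q is left, so Q = True.
In (C OR N OR NOT Q OR NOT V) only NOT V is left, so V = False.
Set A = False.
  then (A OR E OR V) forces E = True.
Set H = False.
All clauses satisfied.

A = False, H = False, C = False, N = False, V = False, E = True, Q = True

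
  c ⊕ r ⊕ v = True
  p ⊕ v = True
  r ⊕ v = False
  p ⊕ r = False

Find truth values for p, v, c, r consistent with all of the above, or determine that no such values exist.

Unsatisfiable

Adding constraints 2, 3, 4 mod 2: every variable appears an even number of times on the left, so the left side is 0.
But the right sides sum to 1 (mod 2). 0 ≠ 1 — the system is inconsistent.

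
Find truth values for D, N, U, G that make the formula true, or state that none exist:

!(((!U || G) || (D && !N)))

D: False, N: True, U: True, G: False

  !(((!U || G) || (D && !N))) = True
    (!U || G) || (D && !N) = False
      !U || G = False
        !U = False
      D && !N = False
        !N = False
The formula evaluates to True.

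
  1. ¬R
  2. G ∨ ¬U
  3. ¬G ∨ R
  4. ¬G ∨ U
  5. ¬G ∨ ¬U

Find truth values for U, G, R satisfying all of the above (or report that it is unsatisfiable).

U: False, G: False, R: False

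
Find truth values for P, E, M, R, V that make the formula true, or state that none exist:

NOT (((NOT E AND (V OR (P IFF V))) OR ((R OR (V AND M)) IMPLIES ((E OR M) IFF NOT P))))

P = True, E = False, M = True, R = True, V = False

  NOT (((NOT E AND (V OR (P IFF V))) OR ((R OR (V AND M)) IMPLIES ((E OR M) IFF NOT P)))) = True
    (NOT E AND (V OR (P IFF V))) OR ((R OR (V AND M)) IMPLIES ((E OR M) IFF NOT P)) = False
      NOT E AND (V OR (P IFF V)) = False
        NOT E = True
        V OR (P IFF V) = False
          P IFF V = False
      (R OR (V AND M)) IMPLIES ((E OR M) IFF NOT P) = False
        R OR (V AND M) = True
          V AND M = False
        (E OR M) IFF NOT P = False
          E OR M = True
          NOT P = False
The formula evaluates to True.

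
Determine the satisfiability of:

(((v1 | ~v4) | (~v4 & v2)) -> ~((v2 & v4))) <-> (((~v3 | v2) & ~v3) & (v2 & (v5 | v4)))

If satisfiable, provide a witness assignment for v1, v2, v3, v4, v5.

v1: True; v2: True; v3: False; v4: False; v5: True

  (((v1 | ~v4) | (~v4 & v2)) -> ~((v2 & v4))) <-> (((~v3 | v2) & ~v3) & (v2 & (v5 | v4))) = True
    ((v1 | ~v4) | (~v4 & v2)) -> ~((v2 & v4)) = True
      (v1 | ~v4) | (~v4 & v2) = True
        v1 | ~v4 = True
          ~v4 = True
        ~v4 & v2 = True
          ~v4 = True
      ~((v2 & v4)) = True
        v2 & v4 = False
    ((~v3 | v2) & ~v3) & (v2 & (v5 | v4)) = True
      (~v3 | v2) & ~v3 = True
        ~v3 | v2 = True
          ~v3 = True
        ~v3 = True
      v2 & (v5 | v4) = True
        v5 | v4 = True
The formula evaluates to True.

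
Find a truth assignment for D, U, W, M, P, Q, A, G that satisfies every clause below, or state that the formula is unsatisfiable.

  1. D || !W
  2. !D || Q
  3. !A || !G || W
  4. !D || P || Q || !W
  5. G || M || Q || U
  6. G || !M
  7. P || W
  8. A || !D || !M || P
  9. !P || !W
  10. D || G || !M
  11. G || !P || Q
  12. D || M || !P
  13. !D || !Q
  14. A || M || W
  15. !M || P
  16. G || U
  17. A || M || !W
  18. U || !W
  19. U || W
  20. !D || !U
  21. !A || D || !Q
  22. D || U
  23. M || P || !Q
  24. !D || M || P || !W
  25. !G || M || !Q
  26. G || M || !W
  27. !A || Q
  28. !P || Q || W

Try D = True:
  (!D || Q) forces Q = True.
  clause (!D || !Q) is falsified — backtrack.
So D = False.
  then (D || !W) forces W = False.
  then (P || W) forces P = True.
  then (D || M || !P) forces M = True.
  then (U || W) forces U = True.
  then (!P || Q || W) forces Q = True.
  then (G || !M) forces G = True.
  then (!A || D || !Q) forces A = False.
All clauses satisfied.

D: False, U: True, W: False, M: True, P: True, Q: True, A: False, G: True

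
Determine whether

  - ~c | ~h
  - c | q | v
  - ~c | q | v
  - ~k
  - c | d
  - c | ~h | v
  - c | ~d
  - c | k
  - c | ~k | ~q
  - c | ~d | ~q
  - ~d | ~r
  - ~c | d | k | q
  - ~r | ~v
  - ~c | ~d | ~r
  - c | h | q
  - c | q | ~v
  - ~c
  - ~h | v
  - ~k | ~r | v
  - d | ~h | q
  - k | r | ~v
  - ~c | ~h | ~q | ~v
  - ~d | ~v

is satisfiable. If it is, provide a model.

UNSATISFIABLE

Case c = True:
  Clause (~c) is falsified — contradiction.
Case c = False:
  (~k) forces k = False.
  Clause (c | k) is falsified — contradiction.
Both cases fail, so the formula is unsatisfiable.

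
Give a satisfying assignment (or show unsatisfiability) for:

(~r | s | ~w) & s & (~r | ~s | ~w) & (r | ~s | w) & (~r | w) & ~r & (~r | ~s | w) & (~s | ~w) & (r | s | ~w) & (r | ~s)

Case r = True:
  Clause (~r) is falsified — contradiction.
Case r = False:
  (s) forces s = True.
  Clause (r | ~s) is falsified — contradiction.
Both cases fail, so the formula is unsatisfiable.

The formula is unsatisfiable.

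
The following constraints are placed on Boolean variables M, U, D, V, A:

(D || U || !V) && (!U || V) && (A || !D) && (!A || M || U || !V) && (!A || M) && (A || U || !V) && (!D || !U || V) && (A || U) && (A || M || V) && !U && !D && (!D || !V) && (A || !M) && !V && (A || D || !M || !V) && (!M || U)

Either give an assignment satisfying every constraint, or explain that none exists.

The formula is unsatisfiable.

Case U = True:
  Clause (!U) is falsified — contradiction.
Case U = False:
  (A || U) forces A = True.
  (!A || M) forces M = True.
  Clause (!M || U) is falsified — contradiction.
Both cases fail, so the formula is unsatisfiable.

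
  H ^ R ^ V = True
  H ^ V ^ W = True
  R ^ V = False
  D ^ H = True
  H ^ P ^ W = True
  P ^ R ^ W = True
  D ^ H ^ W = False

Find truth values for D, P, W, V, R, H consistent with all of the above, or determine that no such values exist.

D = False; P = True; W = True; V = True; R = True; H = True

H ^ R ^ V = T ^ T ^ T = True ✓
H ^ V ^ W = T ^ T ^ T = True ✓
R ^ V = T ^ T = False ✓
D ^ H = F ^ T = True ✓
H ^ P ^ W = T ^ T ^ T = True ✓
P ^ R ^ W = T ^ T ^ T = True ✓
D ^ H ^ W = F ^ T ^ T = False ✓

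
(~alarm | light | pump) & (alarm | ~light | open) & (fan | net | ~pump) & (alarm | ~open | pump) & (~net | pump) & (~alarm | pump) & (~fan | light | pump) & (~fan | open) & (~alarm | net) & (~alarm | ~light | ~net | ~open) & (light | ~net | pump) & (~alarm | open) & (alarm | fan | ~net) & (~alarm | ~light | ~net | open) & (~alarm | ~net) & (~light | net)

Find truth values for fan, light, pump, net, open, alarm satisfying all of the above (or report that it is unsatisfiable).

Set fan = True.
  then (~fan | open) forces open = True.
Set light = False.
  then (~fan | light | pump) forces pump = True.
Set net = True.
  then (~alarm | ~net) forces alarm = False.
All clauses satisfied.

fan: True, light: False, pump: True, net: True, open: True, alarm: False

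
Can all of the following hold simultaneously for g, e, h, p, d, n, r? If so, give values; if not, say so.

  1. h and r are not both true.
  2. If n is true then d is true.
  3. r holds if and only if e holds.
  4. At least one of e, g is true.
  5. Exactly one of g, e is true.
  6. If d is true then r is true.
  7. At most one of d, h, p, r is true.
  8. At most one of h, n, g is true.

g: True, e: False, h: False, p: True, d: False, n: False, r: False

  (1) h=F, r=F — not both ✓
  (2) n=F ⇒ d: vacuous ✓
  (3) r=F, e=F — same ✓
  (4) {e, g}: 1 true — at least one ✓
  (5) {g, e}: 1 true — exactly one ✓
  (6) d=F ⇒ r: vacuous ✓
  (7) {d, h, p, r}: 1 true — at most one ✓
  (8) {h, n, g}: 1 true — at most one ✓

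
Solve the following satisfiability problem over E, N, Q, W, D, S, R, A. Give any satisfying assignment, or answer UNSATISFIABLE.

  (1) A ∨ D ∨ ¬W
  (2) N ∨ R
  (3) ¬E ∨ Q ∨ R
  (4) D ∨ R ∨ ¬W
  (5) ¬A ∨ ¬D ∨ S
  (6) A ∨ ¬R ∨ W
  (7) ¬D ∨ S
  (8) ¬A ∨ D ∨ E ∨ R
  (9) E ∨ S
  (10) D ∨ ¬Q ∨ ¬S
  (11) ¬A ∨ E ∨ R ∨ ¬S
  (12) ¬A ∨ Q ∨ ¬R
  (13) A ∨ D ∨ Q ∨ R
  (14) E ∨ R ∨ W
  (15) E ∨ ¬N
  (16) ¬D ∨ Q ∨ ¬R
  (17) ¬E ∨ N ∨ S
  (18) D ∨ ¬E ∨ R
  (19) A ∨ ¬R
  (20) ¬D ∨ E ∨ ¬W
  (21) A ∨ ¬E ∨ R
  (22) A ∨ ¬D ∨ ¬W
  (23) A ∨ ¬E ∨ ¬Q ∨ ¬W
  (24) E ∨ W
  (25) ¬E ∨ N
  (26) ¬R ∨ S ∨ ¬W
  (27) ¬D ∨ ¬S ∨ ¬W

E=T; N=T; Q=T; W=F; D=F; S=F; R=T; A=T

Set E = True.
  then (¬E ∨ N) forces N = True.
Set Q = True.
Set W = False.
Set D = False.
  then (D ∨ ¬Q ∨ ¬S) forces S = False.
  then (D ∨ ¬E ∨ R) forces R = True.
  then (A ∨ ¬R) forces A = True.
All clauses satisfied.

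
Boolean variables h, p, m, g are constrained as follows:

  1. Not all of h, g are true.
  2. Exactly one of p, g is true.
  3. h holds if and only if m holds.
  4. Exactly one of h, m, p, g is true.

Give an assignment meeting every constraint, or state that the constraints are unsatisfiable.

h=F, p=F, m=F, g=T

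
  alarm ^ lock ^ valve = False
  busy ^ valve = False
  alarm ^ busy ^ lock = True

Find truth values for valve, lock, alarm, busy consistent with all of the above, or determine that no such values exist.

UNSATISFIABLE

Adding constraints 1, 2, 3 mod 2: every variable appears an even number of times on the left, so the left side is 0.
But the right sides sum to 1 (mod 2). 0 ≠ 1 — the system is inconsistent.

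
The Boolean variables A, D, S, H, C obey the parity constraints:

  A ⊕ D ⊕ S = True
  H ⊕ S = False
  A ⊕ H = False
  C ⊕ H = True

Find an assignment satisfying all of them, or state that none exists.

A = False, D = True, S = False, H = False, C = True

A ⊕ D ⊕ S = F ⊕ T ⊕ F = True ✓
H ⊕ S = F ⊕ F = False ✓
A ⊕ H = F ⊕ F = False ✓
C ⊕ H = T ⊕ F = True ✓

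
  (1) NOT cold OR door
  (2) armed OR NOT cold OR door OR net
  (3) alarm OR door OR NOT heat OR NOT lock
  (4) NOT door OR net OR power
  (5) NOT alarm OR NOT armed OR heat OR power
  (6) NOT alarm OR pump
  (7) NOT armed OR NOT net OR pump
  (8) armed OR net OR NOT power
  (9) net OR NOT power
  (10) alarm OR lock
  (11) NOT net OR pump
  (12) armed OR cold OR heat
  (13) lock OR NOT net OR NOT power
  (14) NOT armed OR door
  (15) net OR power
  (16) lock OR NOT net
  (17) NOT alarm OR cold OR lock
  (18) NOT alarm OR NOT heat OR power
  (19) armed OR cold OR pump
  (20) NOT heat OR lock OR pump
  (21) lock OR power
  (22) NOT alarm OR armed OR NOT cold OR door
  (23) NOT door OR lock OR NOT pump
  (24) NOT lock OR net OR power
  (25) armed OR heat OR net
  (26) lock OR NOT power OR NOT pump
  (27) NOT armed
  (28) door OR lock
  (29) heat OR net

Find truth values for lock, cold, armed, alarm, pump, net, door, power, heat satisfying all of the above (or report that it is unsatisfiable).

lock = True, cold = True, armed = False, alarm = True, pump = True, net = True, door = True, power = True, heat = False

Unit clause (NOT armed) forces armed = False.
Try lock = False:
  (alarm OR lock) forces alarm = True.
  (NOT alarm OR pump) forces pump = True.
  (lock OR NOT net) forces net = False.
  (armed OR net OR NOT power) forces power = False.
  clause (net OR power) is falsified — backtrack.
So lock = True.
Set cold = True.
  then (NOT cold OR door) forces door = True.
Set alarm = True.
  then (NOT alarm OR pump) forces pump = True.
Set net = True.
Set power = True.
Set heat = False.
All clauses satisfied.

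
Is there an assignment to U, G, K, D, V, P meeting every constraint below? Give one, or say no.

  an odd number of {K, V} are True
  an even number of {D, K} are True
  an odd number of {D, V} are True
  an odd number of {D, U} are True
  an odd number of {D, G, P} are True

U=F, G=T, K=T, D=T, V=F, P=T

{K, V}: 1 true → odd ✓
{D, K}: 2 true → even ✓
{D, V}: 1 true → odd ✓
{D, U}: 1 true → odd ✓
{D, G, P}: 3 true → odd ✓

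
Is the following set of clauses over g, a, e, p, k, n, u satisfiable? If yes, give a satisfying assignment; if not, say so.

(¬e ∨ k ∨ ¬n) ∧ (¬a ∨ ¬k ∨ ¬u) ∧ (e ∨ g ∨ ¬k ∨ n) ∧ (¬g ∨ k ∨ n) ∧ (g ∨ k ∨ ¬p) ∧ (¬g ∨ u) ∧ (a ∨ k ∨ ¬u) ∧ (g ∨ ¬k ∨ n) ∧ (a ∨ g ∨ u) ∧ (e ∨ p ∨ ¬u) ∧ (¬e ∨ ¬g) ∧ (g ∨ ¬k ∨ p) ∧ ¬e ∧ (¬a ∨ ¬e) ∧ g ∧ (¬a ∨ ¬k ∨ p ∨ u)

g = True, a = True, e = False, p = True, k = False, n = True, u = True

Unit clause (¬e) forces e = False.
Unit clause (g) forces g = True.
In (¬g ∨ u) only u is left, so u = True.
In (e ∨ p ∨ ¬u) only p is left, so p = True.
Set a = True.
  then (¬a ∨ ¬k ∨ ¬u) forces k = False.
  then (¬g ∨ k ∨ n) forces n = True.
All clauses satisfied.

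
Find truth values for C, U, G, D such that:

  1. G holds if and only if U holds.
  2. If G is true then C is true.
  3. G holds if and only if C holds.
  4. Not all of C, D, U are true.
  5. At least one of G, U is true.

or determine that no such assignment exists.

C: True, U: True, G: True, D: False

  (1) G=T, U=T — same ✓
  (2) G=T ⇒ C: T ✓
  (3) G=T, C=T — same ✓
  (4) {C, D, U}: 2/3 true — not all ✓
  (5) {G, U}: 2 true — at least one ✓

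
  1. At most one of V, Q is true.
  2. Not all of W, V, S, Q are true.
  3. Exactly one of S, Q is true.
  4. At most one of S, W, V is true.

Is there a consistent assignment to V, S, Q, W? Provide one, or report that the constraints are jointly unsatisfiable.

V = False, S = True, Q = False, W = False

  (1) {V, Q}: 0 true — at most one ✓
  (2) {W, V, S, Q}: 1/4 true — not all ✓
  (3) {S, Q}: 1 true — exactly one ✓
  (4) {S, W, V}: 1 true — at most one ✓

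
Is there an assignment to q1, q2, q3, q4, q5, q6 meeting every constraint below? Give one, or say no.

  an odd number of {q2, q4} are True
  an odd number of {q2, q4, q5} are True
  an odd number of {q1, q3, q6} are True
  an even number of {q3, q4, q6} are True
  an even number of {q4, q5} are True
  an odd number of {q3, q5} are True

q1 = True, q2 = True, q3 = True, q4 = False, q5 = False, q6 = True

{q2, q4}: 1 true → odd ✓
{q2, q4, q5}: 1 true → odd ✓
{q1, q3, q6}: 3 true → odd ✓
{q3, q4, q6}: 2 true → even ✓
{q4, q5}: 0 true → even ✓
{q3, q5}: 1 true → odd ✓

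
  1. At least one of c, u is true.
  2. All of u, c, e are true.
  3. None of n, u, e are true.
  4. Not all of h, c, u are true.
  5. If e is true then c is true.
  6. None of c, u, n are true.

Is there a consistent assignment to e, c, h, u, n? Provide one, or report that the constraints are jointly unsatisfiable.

UNSATISFIABLE

Case e = True:
  Constraint (3) is violated (e=T) — contradiction.
Case e = False:
  Constraint (2) is violated (e=F) — contradiction.
Both cases fail — unsatisfiable.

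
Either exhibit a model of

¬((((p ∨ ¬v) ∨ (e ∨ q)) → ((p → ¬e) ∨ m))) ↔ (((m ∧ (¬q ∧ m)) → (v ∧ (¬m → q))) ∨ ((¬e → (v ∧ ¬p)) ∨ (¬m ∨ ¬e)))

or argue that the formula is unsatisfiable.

m = False, q = True, v = True, p = True, e = True

  ¬((((p ∨ ¬v) ∨ (e ∨ q)) → ((p → ¬e) ∨ m))) ↔ (((m ∧ (¬q ∧ m)) → (v ∧ (¬m → q))) ∨ ((¬e → (v ∧ ¬p)) ∨ (¬m ∨ ¬e))) = True
    ¬((((p ∨ ¬v) ∨ (e ∨ q)) → ((p → ¬e) ∨ m))) = True
      ((p ∨ ¬v) ∨ (e ∨ q)) → ((p → ¬e) ∨ m) = False
        (p ∨ ¬v) ∨ (e ∨ q) = True
          p ∨ ¬v = True
            ¬v = False
          e ∨ q = True
        (p → ¬e) ∨ m = False
          p → ¬e = False
            ¬e = False
    ((m ∧ (¬q ∧ m)) → (v ∧ (¬m → q))) ∨ ((¬e → (v ∧ ¬p)) ∨ (¬m ∨ ¬e)) = True
      (m ∧ (¬q ∧ m)) → (v ∧ (¬m → q)) = True
        m ∧ (¬q ∧ m) = False
          ¬q ∧ m = False
            ¬q = False
        v ∧ (¬m → q) = True
          ¬m → q = True
            ¬m = True
      (¬e → (v ∧ ¬p)) ∨ (¬m ∨ ¬e) = True
        ¬e → (v ∧ ¬p) = True
          ¬e = False
          v ∧ ¬p = False
            ¬p = False
        ¬m ∨ ¬e = True
          ¬m = True
          ¬e = False
The formula evaluates to True.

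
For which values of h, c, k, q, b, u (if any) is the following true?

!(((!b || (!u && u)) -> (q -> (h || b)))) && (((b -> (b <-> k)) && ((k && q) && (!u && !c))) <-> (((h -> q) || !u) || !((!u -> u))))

h=F; c=F; k=T; q=T; b=F; u=F

  !(((!b || (!u && u)) -> (q -> (h || b)))) = True
    (!b || (!u && u)) -> (q -> (h || b)) = False
      !b || (!u && u) = True
        !b = True
        !u && u = False
          !u = True
      q -> (h || b) = False
        h || b = False
  ((b -> (b <-> k)) && ((k && q) && (!u && !c))) <-> (((h -> q) || !u) || !((!u -> u))) = True
    (b -> (b <-> k)) && ((k && q) && (!u && !c)) = True
      b -> (b <-> k) = True
        b <-> k = False
      (k && q) && (!u && !c) = True
        k && q = True
        !u && !c = True
          !u = True
          !c = True
    ((h -> q) || !u) || !((!u -> u)) = True
      (h -> q) || !u = True
        h -> q = True
        !u = True
      !((!u -> u)) = True
        !u -> u = False
          !u = True
Both conjuncts True, so the formula holds.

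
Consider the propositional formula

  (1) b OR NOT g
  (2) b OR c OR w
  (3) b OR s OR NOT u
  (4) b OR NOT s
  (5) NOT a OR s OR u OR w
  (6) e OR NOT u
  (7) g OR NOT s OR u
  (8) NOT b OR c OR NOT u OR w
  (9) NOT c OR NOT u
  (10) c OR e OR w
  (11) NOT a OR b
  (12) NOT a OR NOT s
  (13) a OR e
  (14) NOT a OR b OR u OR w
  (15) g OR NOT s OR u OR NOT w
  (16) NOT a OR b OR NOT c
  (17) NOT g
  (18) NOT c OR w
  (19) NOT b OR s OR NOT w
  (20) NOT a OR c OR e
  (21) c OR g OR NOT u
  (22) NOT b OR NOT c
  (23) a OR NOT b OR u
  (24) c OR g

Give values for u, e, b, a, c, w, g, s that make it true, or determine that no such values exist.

u=F; e=T; b=F; a=F; c=T; w=T; g=F; s=F

Unit clause (NOT g) forces g = False.
In (c OR g) only c is left, so c = True.
In (NOT c OR NOT u) only NOT u is left, so u = False.
In (NOT c OR w) only w is left, so w = True.
In (NOT b OR NOT c) only NOT b is left, so b = False.
In (b OR NOT s) only NOT s is left, so s = False.
In (NOT a OR b) only NOT a is left, so a = False.
In (a OR e) only e is left, so e = True.
All clauses satisfied.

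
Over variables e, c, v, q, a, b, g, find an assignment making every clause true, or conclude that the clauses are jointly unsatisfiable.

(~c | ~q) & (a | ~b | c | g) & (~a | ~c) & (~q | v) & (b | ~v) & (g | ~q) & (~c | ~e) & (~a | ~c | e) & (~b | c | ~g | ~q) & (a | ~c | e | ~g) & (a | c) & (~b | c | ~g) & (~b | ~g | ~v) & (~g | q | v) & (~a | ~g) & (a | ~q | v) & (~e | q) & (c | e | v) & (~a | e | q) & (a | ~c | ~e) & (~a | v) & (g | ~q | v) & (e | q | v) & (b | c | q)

Try e = True:
  (~c | ~e) forces c = False.
  (a | c) forces a = True.
  (~a | ~g) forces g = False.
  (g | ~q) forces q = False.
  clause (~e | q) is falsified — backtrack.
So e = False.
Try c = False:
  (a | c) forces a = True.
  (~a | ~g) forces g = False.
  (g | ~q) forces q = False.
  clause (~a | e | q) is falsified — backtrack.
So c = True.
  then (~c | ~q) forces q = False.
  then (~a | ~c) forces a = False.
  then (a | ~c | e | ~g) forces g = False.
  then (e | q | v) forces v = True.
  then (b | ~v) forces b = True.
All clauses satisfied.

e: False, c: True, v: True, q: False, a: False, b: True, g: False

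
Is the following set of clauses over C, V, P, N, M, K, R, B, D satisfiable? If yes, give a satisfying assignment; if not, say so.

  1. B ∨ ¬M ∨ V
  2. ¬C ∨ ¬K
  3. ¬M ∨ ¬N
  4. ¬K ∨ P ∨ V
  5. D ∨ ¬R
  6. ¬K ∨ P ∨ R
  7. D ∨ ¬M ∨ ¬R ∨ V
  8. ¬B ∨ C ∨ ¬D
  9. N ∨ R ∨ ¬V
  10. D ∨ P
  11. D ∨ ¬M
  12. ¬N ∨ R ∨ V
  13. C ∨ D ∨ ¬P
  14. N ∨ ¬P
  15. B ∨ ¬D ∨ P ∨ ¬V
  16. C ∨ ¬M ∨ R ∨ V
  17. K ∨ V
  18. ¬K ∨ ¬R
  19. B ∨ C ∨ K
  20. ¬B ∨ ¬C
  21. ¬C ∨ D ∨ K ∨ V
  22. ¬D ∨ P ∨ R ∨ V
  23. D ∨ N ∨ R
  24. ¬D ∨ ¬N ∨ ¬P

C=T, V=T, P=T, N=T, M=F, K=F, R=F, B=F, D=F

Set C = True.
  then (¬C ∨ ¬K) forces K = False.
  then (K ∨ V) forces V = True.
  then (¬B ∨ ¬C) forces B = False.
Set P = True.
  then (N ∨ ¬P) forces N = True.
  then (¬D ∨ ¬N ∨ ¬P) forces D = False.
  then (¬M ∨ ¬N) forces M = False.
  then (D ∨ ¬R) forces R = False.
All clauses satisfied.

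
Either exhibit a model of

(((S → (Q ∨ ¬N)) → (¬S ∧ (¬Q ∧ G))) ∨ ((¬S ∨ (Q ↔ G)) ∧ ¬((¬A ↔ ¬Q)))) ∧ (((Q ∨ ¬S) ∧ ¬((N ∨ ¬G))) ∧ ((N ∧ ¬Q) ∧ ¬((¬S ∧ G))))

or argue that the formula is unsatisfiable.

Unsatisfiable

Case N = True: the conjunct ¬((N ∨ ¬G)) becomes ¬((True ∨ ¬G)) = False.
Case N = False: the conjunct N is False.
Both cases fail — unsatisfiable.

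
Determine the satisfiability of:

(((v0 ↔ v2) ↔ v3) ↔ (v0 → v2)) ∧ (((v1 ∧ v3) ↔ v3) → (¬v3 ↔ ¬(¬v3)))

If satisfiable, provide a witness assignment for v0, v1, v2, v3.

v0 = True; v1 = False; v2 = False; v3 = True

  ((v0 ↔ v2) ↔ v3) ↔ (v0 → v2) = True
    (v0 ↔ v2) ↔ v3 = False
      v0 ↔ v2 = False
    v0 → v2 = False
  ((v1 ∧ v3) ↔ v3) → (¬v3 ↔ ¬(¬v3)) = True
    (v1 ∧ v3) ↔ v3 = False
      v1 ∧ v3 = False
    ¬v3 ↔ ¬(¬v3) = False
      ¬v3 = False
      ¬(¬v3) = True
        ¬v3 = False
Both conjuncts True, so the formula holds.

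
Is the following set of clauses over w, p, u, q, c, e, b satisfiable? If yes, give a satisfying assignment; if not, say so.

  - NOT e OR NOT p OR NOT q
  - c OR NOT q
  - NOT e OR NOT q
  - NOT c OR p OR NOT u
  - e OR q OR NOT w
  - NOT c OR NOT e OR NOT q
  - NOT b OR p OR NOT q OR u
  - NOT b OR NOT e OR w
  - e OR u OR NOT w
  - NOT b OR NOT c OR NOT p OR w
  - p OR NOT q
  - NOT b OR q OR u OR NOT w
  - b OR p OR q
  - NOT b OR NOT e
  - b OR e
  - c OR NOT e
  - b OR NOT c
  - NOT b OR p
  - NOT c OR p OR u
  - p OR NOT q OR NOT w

Set w = True.
Try p = False:
  (p OR NOT q) forces q = False.
  (e OR q OR NOT w) forces e = True.
  (b OR p OR q) forces b = True.
  clause (NOT b OR NOT e) is falsified — backtrack.
So p = True.
Set u = True.
Try q = False:
  (e OR q OR NOT w) forces e = True.
  (NOT b OR NOT e) forces b = False.
  (c OR NOT e) forces c = True.
  clause (b OR NOT c) is falsified — backtrack.
So q = True.
  then (NOT e OR NOT p OR NOT q) forces e = False.
  then (c OR NOT q) forces c = True.
  then (b OR e) forces b = True.
All clauses satisfied.

w = True, p = True, u = True, q = True, c = True, e = False, b = True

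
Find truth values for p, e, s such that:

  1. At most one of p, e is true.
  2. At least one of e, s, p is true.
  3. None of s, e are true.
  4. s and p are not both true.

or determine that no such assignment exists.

p = True, e = False, s = False

  (1) {p, e}: 1 true — at most one ✓
  (2) {e, s, p}: 1 true — at least one ✓
  (3) {s, e}: 0 true — none ✓
  (4) s=F, p=T — not both ✓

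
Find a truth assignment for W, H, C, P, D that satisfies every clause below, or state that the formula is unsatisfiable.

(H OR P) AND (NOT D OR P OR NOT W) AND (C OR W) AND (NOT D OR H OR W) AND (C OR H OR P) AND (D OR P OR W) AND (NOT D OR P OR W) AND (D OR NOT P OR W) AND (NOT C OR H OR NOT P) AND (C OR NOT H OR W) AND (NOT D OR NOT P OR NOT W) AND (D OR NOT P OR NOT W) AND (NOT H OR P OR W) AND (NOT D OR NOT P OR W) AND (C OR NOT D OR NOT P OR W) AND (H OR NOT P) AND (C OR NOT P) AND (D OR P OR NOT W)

Unsatisfiable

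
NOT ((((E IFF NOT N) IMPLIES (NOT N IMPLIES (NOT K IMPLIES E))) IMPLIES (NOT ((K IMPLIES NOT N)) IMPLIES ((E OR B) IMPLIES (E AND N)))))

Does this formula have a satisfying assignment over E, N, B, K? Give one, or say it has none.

E = False, N = True, B = True, K = True

  NOT ((((E IFF NOT N) IMPLIES (NOT N IMPLIES (NOT K IMPLIES E))) IMPLIES (NOT ((K IMPLIES NOT N)) IMPLIES ((E OR B) IMPLIES (E AND N))))) = True
    ((E IFF NOT N) IMPLIES (NOT N IMPLIES (NOT K IMPLIES E))) IMPLIES (NOT ((K IMPLIES NOT N)) IMPLIES ((E OR B) IMPLIES (E AND N))) = False
      (E IFF NOT N) IMPLIES (NOT N IMPLIES (NOT K IMPLIES E)) = True
        E IFF NOT N = True
          NOT N = False
        NOT N IMPLIES (NOT K IMPLIES E) = True
          NOT N = False
          NOT K IMPLIES E = True
            NOT K = False
      NOT ((K IMPLIES NOT N)) IMPLIES ((E OR B) IMPLIES (E AND N)) = False
        NOT ((K IMPLIES NOT N)) = True
          K IMPLIES NOT N = False
            NOT N = False
        (E OR B) IMPLIES (E AND N) = False
          E OR B = True
          E AND N = False
The formula evaluates to True.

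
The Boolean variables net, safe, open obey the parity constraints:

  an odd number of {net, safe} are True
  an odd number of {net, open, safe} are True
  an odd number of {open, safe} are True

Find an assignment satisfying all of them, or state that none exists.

net = False; safe = True; open = False

{net, safe}: 1 true → odd ✓
{net, open, safe}: 1 true → odd ✓
{open, safe}: 1 true → odd ✓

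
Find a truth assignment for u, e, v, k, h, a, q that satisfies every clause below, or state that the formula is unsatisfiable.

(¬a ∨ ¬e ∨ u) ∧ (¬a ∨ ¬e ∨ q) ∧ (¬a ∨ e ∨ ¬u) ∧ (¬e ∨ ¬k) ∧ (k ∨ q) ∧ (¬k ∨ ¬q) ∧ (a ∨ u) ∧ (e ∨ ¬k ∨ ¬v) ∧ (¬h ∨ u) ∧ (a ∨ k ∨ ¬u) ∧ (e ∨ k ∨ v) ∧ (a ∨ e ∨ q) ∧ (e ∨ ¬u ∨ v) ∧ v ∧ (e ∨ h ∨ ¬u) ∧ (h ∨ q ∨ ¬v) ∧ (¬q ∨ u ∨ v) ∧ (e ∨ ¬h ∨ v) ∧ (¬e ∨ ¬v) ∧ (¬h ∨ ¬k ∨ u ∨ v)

Unit clause (v) forces v = True.
In (¬e ∨ ¬v) only ¬e is left, so e = False.
In (e ∨ ¬k ∨ ¬v) only ¬k is left, so k = False.
In (k ∨ q) only q is left, so q = True.
Try u = True:
  (¬a ∨ e ∨ ¬u) forces a = False.
  clause (a ∨ k ∨ ¬u) is falsified — backtrack.
So u = False.
  then (a ∨ u) forces a = True.
  then (¬h ∨ u) forces h = False.
All clauses satisfied.

u = False; e = False; v = True; k = False; h = False; a = True; q = True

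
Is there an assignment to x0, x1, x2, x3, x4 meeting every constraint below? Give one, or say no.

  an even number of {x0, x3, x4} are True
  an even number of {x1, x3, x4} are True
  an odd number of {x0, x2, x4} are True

x0 = False, x1 = False, x2 = False, x3 = True, x4 = True

{x0, x3, x4}: 2 true → even ✓
{x1, x3, x4}: 2 true → even ✓
{x0, x2, x4}: 1 true → odd ✓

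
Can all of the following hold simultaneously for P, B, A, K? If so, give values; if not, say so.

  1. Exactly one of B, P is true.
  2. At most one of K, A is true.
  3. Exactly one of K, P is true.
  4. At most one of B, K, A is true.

P=T, B=F, A=F, K=F

  (1) {B, P}: 1 true — exactly one ✓
  (2) {K, A}: 0 true — at most one ✓
  (3) {K, P}: 1 true — exactly one ✓
  (4) {B, K, A}: 0 true — at most one ✓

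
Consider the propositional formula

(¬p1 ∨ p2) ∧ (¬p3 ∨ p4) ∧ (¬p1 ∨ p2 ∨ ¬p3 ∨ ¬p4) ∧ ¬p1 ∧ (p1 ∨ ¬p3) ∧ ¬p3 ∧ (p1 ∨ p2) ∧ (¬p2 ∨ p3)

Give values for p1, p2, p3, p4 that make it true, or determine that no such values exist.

The formula is unsatisfiable.

Case p1 = True:
  Clause (¬p1) is falsified — contradiction.
Case p1 = False:
  (p1 ∨ ¬p3) forces p3 = False.
  (p1 ∨ p2) forces p2 = True.
  Clause (¬p2 ∨ p3) is falsified — contradiction.
Both cases fail, so the formula is unsatisfiable.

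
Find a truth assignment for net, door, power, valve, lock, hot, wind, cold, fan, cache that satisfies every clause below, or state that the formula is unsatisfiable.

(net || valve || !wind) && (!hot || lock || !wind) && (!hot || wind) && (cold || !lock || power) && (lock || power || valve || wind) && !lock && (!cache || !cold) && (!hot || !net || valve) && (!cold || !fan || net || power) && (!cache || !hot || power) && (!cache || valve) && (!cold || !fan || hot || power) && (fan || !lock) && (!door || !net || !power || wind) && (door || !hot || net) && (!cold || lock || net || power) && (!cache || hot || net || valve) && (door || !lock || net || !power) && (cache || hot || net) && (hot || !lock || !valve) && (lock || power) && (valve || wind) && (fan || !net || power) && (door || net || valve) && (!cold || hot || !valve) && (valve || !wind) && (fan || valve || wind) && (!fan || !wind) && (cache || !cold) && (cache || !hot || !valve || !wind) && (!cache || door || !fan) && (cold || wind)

net: True, door: False, power: True, valve: True, lock: False, hot: False, wind: True, cold: False, fan: False, cache: True

Unit clause (!lock) forces lock = False.
In (lock || power) only power is left, so power = True.
Set net = True.
Set door = False.
Try valve = False:
  (!hot || !net || valve) forces hot = False.
  (!cache || valve) forces cache = False.
  (valve || wind) forces wind = True.
  clause (valve || !wind) is falsified — backtrack.
So valve = True.
Set hot = False.
  then (!cold || hot || !valve) forces cold = False.
  then (cold || wind) forces wind = True.
  then (!fan || !wind) forces fan = False.
Set cache = True.
All clauses satisfied.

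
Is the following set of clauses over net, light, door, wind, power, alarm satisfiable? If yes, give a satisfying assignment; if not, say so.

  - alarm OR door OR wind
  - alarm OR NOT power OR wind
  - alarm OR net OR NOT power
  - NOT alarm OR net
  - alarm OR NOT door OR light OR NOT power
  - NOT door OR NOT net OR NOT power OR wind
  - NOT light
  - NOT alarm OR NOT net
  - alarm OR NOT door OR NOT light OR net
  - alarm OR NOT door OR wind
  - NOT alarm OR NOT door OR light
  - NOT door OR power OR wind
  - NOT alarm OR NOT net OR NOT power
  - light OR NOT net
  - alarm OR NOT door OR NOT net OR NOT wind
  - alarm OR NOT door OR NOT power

net = False, light = False, door = False, wind = True, power = False, alarm = False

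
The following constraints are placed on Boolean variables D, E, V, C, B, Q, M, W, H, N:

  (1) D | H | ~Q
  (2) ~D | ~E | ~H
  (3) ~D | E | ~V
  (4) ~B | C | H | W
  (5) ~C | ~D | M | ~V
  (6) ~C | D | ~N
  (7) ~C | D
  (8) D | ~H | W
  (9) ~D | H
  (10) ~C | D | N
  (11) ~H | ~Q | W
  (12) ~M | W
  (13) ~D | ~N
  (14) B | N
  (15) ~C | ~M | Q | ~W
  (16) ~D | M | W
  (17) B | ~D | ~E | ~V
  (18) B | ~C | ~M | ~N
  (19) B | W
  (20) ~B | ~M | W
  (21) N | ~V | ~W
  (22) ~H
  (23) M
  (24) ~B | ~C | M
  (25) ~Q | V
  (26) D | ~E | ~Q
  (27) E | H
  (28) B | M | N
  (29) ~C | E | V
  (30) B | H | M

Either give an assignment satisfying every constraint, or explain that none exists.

D = False, E = True, V = False, C = False, B = True, Q = False, M = True, W = True, H = False, N = True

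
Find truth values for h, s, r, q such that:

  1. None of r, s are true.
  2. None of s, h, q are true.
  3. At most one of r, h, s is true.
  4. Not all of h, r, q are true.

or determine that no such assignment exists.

h = False, s = False, r = False, q = False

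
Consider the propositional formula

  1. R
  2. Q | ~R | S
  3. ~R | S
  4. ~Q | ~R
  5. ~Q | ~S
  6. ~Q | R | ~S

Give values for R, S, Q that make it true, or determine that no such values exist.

R = True, S = True, Q = False

Unit clause (R) forces R = True.
In (~R | S) only S is left, so S = True.
In (~Q | ~R) only ~Q is left, so Q = False.
Check each clause:
  (R): R holds.
  (Q | ~R | S): S holds.
  (~R | S): S holds.
  (~Q | ~R): ~Q holds.
  (~Q | ~S): ~Q holds.
  (~Q | R | ~S): ~Q holds.
All clauses satisfied.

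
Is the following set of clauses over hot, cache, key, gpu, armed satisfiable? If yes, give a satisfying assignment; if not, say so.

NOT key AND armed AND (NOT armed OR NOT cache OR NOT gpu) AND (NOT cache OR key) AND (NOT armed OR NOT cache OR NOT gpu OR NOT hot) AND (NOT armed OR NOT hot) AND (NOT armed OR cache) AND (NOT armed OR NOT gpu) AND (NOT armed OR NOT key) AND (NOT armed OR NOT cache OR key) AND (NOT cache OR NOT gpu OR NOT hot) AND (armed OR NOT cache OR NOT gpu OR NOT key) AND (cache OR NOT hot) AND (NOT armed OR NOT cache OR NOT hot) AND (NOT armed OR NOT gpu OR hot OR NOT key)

Unsatisfiable

Case key = True:
  Clause (NOT key) is falsified — contradiction.
Case key = False:
  (armed) forces armed = True.
  (NOT cache OR key) forces cache = False.
  Clause (NOT armed OR cache) is falsified — contradiction.
Both cases fail, so the formula is unsatisfiable.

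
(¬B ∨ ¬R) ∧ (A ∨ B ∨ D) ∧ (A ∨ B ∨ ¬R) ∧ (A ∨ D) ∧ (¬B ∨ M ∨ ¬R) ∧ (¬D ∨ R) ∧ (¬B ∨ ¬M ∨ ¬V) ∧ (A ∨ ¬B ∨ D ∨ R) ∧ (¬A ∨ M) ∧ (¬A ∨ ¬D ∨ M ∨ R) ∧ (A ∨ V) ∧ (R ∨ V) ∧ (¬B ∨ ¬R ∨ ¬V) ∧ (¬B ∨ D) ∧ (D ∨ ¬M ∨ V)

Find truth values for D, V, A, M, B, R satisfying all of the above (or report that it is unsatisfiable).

D: False, V: True, A: True, M: True, B: False, R: False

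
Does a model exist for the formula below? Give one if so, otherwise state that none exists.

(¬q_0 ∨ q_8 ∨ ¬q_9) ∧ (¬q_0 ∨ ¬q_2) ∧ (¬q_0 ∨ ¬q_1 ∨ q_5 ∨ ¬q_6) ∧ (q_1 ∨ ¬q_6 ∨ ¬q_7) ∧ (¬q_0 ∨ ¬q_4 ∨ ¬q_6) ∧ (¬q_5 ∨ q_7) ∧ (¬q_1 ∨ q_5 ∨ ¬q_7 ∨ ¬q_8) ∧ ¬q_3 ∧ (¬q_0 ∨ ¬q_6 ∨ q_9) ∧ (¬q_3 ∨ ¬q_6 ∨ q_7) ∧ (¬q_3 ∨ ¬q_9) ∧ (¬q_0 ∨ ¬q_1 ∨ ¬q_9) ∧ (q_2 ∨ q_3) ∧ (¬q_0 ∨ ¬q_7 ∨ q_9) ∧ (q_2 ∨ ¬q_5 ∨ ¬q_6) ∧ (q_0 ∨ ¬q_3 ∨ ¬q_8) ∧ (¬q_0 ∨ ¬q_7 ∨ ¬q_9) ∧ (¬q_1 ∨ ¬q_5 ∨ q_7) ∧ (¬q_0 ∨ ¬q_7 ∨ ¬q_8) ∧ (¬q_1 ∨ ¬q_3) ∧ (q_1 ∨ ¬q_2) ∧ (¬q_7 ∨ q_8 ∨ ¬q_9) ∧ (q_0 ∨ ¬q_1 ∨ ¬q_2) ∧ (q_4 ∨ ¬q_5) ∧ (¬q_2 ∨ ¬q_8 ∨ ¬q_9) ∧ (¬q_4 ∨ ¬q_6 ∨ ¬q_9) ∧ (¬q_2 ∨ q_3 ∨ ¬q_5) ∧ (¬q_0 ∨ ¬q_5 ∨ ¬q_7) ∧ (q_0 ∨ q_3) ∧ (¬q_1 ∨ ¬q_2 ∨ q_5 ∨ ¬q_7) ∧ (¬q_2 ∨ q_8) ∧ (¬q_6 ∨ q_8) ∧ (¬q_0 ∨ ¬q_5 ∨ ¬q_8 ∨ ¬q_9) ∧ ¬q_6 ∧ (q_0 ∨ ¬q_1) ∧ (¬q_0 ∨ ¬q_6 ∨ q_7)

UNSATISFIABLE

Case q_3 = True:
  Clause (¬q_3) is falsified — contradiction.
Case q_3 = False:
  (q_2 ∨ q_3) forces q_2 = True.
  (¬q_0 ∨ ¬q_2) forces q_0 = False.
  Clause (q_0 ∨ q_3) is falsified — contradiction.
Both cases fail, so the formula is unsatisfiable.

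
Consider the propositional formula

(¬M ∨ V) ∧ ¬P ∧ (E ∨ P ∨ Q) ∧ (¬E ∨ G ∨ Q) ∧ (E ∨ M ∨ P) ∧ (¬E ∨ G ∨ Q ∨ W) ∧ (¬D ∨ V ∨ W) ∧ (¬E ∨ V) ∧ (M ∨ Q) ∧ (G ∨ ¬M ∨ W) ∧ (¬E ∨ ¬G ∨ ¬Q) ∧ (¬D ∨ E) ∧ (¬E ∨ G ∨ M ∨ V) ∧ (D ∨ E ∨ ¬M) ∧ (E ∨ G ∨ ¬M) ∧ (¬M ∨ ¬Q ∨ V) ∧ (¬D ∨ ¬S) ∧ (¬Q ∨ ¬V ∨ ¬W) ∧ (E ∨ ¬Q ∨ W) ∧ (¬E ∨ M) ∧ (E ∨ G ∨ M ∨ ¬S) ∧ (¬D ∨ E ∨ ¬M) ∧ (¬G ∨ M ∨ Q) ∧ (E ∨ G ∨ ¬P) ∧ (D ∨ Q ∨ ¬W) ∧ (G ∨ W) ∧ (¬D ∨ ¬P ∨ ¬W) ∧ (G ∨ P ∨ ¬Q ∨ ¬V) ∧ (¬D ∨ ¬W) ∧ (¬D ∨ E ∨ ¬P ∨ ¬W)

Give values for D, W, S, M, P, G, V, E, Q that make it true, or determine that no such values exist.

D: False, W: False, S: False, M: True, P: False, G: True, V: True, E: True, Q: False

Unit clause (¬P) forces P = False.
Set D = False.
Try W = True:
  (D ∨ Q ∨ ¬W) forces Q = True.
  (¬Q ∨ ¬V ∨ ¬W) forces V = False.
  (¬M ∨ V) forces M = False.
  (E ∨ M ∨ P) forces E = True.
  clause (¬E ∨ V) is falsified — backtrack.
So W = False.
  then (G ∨ W) forces G = True.
Set S = False.
Set M = True.
  then (¬M ∨ V) forces V = True.
  then (D ∨ E ∨ ¬M) forces E = True.
  then (¬E ∨ ¬G ∨ ¬Q) forces Q = False.
All clauses satisfied.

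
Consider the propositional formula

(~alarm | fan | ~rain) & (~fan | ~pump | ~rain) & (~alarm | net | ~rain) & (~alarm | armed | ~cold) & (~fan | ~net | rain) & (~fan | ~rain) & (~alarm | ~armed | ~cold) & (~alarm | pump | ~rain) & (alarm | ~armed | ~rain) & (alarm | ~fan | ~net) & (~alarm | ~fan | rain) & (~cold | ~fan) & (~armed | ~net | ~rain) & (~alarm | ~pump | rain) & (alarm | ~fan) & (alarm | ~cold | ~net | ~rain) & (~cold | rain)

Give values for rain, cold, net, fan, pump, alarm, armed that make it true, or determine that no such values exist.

rain: True, cold: True, net: False, fan: False, pump: False, alarm: False, armed: False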